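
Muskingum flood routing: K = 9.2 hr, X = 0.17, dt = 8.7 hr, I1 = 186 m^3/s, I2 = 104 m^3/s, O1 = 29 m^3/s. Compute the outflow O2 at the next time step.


Muskingum coefficients:
denom = 2*K*(1-X) + dt = 2*9.2*(1-0.17) + 8.7 = 23.972.
C0 = (dt - 2*K*X)/denom = (8.7 - 2*9.2*0.17)/23.972 = 0.2324.
C1 = (dt + 2*K*X)/denom = (8.7 + 2*9.2*0.17)/23.972 = 0.4934.
C2 = (2*K*(1-X) - dt)/denom = 0.2742.
O2 = C0*I2 + C1*I1 + C2*O1
   = 0.2324*104 + 0.4934*186 + 0.2742*29
   = 123.9 m^3/s.

123.9


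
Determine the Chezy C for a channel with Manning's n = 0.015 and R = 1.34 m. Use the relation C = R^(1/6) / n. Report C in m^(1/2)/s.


The Chezy coefficient relates to Manning's n through C = R^(1/6) / n.
R^(1/6) = 1.34^(1/6) = 1.049988.
C = 1.049988 / 0.015 = 70.0 m^(1/2)/s.

70.0


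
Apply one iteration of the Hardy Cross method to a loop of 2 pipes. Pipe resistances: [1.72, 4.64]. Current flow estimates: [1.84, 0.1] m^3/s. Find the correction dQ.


Numerator terms (r*Q*|Q|): 1.72*1.84*|1.84| = 5.8232; 4.64*0.1*|0.1| = 0.0464.
Sum of numerator = 5.8696.
Denominator terms (r*|Q|): 1.72*|1.84| = 3.1648; 4.64*|0.1| = 0.464.
2 * sum of denominator = 2 * 3.6288 = 7.2576.
dQ = -5.8696 / 7.2576 = -0.8088 m^3/s.

-0.8088


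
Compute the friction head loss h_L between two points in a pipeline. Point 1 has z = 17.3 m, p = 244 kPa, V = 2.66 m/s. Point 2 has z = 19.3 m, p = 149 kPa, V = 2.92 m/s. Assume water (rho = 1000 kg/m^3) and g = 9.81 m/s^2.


Total head at each section: H = z + p/(rho*g) + V^2/(2g).
H1 = 17.3 + 244*1000/(1000*9.81) + 2.66^2/(2*9.81)
   = 17.3 + 24.873 + 0.3606
   = 42.533 m.
H2 = 19.3 + 149*1000/(1000*9.81) + 2.92^2/(2*9.81)
   = 19.3 + 15.189 + 0.4346
   = 34.923 m.
h_L = H1 - H2 = 42.533 - 34.923 = 7.61 m.

7.61


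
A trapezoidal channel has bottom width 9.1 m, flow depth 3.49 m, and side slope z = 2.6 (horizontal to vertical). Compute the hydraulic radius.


For a trapezoidal section with side slope z:
A = (b + z*y)*y = (9.1 + 2.6*3.49)*3.49 = 63.427 m^2.
P = b + 2*y*sqrt(1 + z^2) = 9.1 + 2*3.49*sqrt(1 + 2.6^2) = 28.544 m.
R = A/P = 63.427 / 28.544 = 2.2221 m.

2.2221


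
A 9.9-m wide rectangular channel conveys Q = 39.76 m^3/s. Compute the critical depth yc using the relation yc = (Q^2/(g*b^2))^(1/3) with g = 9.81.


Using yc = (Q^2 / (g * b^2))^(1/3):
Q^2 = 39.76^2 = 1580.86.
g * b^2 = 9.81 * 9.9^2 = 9.81 * 98.01 = 961.48.
Q^2 / (g*b^2) = 1580.86 / 961.48 = 1.6442.
yc = 1.6442^(1/3) = 1.1803 m.

1.1803


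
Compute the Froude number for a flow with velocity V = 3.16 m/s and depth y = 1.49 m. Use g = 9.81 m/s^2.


The Froude number is defined as Fr = V / sqrt(g*y).
g*y = 9.81 * 1.49 = 14.6169.
sqrt(g*y) = sqrt(14.6169) = 3.8232.
Fr = 3.16 / 3.8232 = 0.8265.

0.8265


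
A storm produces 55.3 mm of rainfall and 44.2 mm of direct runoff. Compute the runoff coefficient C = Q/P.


The runoff coefficient C = runoff depth / rainfall depth.
C = 44.2 / 55.3
  = 0.7993.

0.7993


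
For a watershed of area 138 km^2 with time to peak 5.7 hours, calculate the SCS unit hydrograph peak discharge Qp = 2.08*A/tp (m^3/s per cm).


SCS formula: Qp = 2.08 * A / tp.
Qp = 2.08 * 138 / 5.7
   = 287.04 / 5.7
   = 50.36 m^3/s per cm.

50.36


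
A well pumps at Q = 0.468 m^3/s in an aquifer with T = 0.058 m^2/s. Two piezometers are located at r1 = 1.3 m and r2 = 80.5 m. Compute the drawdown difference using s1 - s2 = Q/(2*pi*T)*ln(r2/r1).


Thiem equation: s1 - s2 = Q/(2*pi*T) * ln(r2/r1).
ln(r2/r1) = ln(80.5/1.3) = 4.1259.
Q/(2*pi*T) = 0.468 / (2*pi*0.058) = 0.468 / 0.3644 = 1.2842.
s1 - s2 = 1.2842 * 4.1259 = 5.2985 m.

5.2985


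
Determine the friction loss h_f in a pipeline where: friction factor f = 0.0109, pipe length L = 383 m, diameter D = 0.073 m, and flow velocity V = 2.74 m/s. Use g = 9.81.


Darcy-Weisbach equation: h_f = f * (L/D) * V^2/(2g).
f * L/D = 0.0109 * 383/0.073 = 57.1877.
V^2/(2g) = 2.74^2 / (2*9.81) = 7.5076 / 19.62 = 0.3827 m.
h_f = 57.1877 * 0.3827 = 21.883 m.

21.883


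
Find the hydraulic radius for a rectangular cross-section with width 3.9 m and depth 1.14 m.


For a rectangular section:
Flow area A = b * y = 3.9 * 1.14 = 4.45 m^2.
Wetted perimeter P = b + 2y = 3.9 + 2*1.14 = 6.18 m.
Hydraulic radius R = A/P = 4.45 / 6.18 = 0.7194 m.

0.7194


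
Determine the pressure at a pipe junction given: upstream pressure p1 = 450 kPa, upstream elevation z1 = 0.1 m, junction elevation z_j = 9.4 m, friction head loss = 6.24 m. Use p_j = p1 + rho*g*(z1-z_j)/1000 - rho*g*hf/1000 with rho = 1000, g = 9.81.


Junction pressure: p_j = p1 + rho*g*(z1 - z_j)/1000 - rho*g*hf/1000.
Elevation term = 1000*9.81*(0.1 - 9.4)/1000 = -91.233 kPa.
Friction term = 1000*9.81*6.24/1000 = 61.214 kPa.
p_j = 450 + -91.233 - 61.214 = 297.55 kPa.

297.55


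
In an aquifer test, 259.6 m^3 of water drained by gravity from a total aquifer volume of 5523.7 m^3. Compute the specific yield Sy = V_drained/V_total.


Specific yield Sy = Volume drained / Total volume.
Sy = 259.6 / 5523.7
   = 0.047.

0.047


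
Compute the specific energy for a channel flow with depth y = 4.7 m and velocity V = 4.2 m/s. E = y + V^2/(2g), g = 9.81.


Specific energy E = y + V^2/(2g).
Velocity head = V^2/(2g) = 4.2^2 / (2*9.81) = 17.64 / 19.62 = 0.8991 m.
E = 4.7 + 0.8991 = 5.5991 m.

5.5991


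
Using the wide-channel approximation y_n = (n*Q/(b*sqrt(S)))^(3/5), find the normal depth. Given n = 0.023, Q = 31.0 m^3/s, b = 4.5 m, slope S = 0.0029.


We use the wide-channel approximation y_n = (n*Q/(b*sqrt(S)))^(3/5).
sqrt(S) = sqrt(0.0029) = 0.053852.
Numerator: n*Q = 0.023 * 31.0 = 0.713.
Denominator: b*sqrt(S) = 4.5 * 0.053852 = 0.242334.
arg = 2.9422.
y_n = 2.9422^(3/5) = 1.9108 m.

1.9108


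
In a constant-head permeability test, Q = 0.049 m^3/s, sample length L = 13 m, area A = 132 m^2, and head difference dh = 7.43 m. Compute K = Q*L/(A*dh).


From K = Q*L / (A*dh):
Numerator: Q*L = 0.049 * 13 = 0.637.
Denominator: A*dh = 132 * 7.43 = 980.76.
K = 0.637 / 980.76 = 0.000649 m/s.

0.000649


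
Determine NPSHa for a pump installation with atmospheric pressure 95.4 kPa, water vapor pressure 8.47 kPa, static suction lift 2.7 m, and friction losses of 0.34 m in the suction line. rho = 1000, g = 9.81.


NPSHa = p_atm/(rho*g) - z_s - hf_s - p_vap/(rho*g).
p_atm/(rho*g) = 95.4*1000 / (1000*9.81) = 9.725 m.
p_vap/(rho*g) = 8.47*1000 / (1000*9.81) = 0.863 m.
NPSHa = 9.725 - 2.7 - 0.34 - 0.863
      = 5.82 m.

5.82


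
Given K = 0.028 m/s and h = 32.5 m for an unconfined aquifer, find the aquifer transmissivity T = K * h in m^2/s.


Transmissivity is defined as T = K * h.
T = 0.028 * 32.5
  = 0.91 m^2/s.

0.91


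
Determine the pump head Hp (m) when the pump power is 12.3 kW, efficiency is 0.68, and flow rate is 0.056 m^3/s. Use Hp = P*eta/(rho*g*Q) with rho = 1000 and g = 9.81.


Pump head formula: Hp = P * eta / (rho * g * Q).
Numerator: P * eta = 12.3 * 1000 * 0.68 = 8364.0 W.
Denominator: rho * g * Q = 1000 * 9.81 * 0.056 = 549.36.
Hp = 8364.0 / 549.36 = 15.22 m.

15.22


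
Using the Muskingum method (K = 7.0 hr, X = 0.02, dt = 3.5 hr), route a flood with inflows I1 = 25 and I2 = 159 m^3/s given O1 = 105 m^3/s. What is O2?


Muskingum coefficients:
denom = 2*K*(1-X) + dt = 2*7.0*(1-0.02) + 3.5 = 17.22.
C0 = (dt - 2*K*X)/denom = (3.5 - 2*7.0*0.02)/17.22 = 0.187.
C1 = (dt + 2*K*X)/denom = (3.5 + 2*7.0*0.02)/17.22 = 0.2195.
C2 = (2*K*(1-X) - dt)/denom = 0.5935.
O2 = C0*I2 + C1*I1 + C2*O1
   = 0.187*159 + 0.2195*25 + 0.5935*105
   = 97.54 m^3/s.

97.54


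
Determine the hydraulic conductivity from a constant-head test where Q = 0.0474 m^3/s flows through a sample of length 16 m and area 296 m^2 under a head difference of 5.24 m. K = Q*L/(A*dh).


From K = Q*L / (A*dh):
Numerator: Q*L = 0.0474 * 16 = 0.7584.
Denominator: A*dh = 296 * 5.24 = 1551.04.
K = 0.7584 / 1551.04 = 0.000489 m/s.

0.000489


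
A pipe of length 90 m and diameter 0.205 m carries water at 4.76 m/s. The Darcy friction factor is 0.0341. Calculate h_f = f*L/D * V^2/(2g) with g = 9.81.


Darcy-Weisbach equation: h_f = f * (L/D) * V^2/(2g).
f * L/D = 0.0341 * 90/0.205 = 14.9707.
V^2/(2g) = 4.76^2 / (2*9.81) = 22.6576 / 19.62 = 1.1548 m.
h_f = 14.9707 * 1.1548 = 17.289 m.

17.289


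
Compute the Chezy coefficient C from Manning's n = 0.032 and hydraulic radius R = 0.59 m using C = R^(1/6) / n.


The Chezy coefficient relates to Manning's n through C = R^(1/6) / n.
R^(1/6) = 0.59^(1/6) = 0.915817.
C = 0.915817 / 0.032 = 28.62 m^(1/2)/s.

28.62


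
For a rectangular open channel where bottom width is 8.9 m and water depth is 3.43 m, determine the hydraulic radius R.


For a rectangular section:
Flow area A = b * y = 8.9 * 3.43 = 30.53 m^2.
Wetted perimeter P = b + 2y = 8.9 + 2*3.43 = 15.76 m.
Hydraulic radius R = A/P = 30.53 / 15.76 = 1.937 m.

1.937


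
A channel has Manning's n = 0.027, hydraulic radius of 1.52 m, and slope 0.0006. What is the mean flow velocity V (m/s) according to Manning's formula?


Manning's equation gives V = (1/n) * R^(2/3) * S^(1/2).
First, compute R^(2/3) = 1.52^(2/3) = 1.322.
Next, S^(1/2) = 0.0006^(1/2) = 0.024495.
Then 1/n = 1/0.027 = 37.04.
V = 37.04 * 1.322 * 0.024495 = 1.1993 m/s.

1.1993


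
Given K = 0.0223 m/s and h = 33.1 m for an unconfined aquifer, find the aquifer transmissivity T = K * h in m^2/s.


Transmissivity is defined as T = K * h.
T = 0.0223 * 33.1
  = 0.7381 m^2/s.

0.7381


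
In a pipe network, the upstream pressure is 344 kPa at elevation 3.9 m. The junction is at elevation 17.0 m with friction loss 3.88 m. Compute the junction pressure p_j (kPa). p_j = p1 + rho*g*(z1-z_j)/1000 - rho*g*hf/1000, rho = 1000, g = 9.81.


Junction pressure: p_j = p1 + rho*g*(z1 - z_j)/1000 - rho*g*hf/1000.
Elevation term = 1000*9.81*(3.9 - 17.0)/1000 = -128.511 kPa.
Friction term = 1000*9.81*3.88/1000 = 38.063 kPa.
p_j = 344 + -128.511 - 38.063 = 177.43 kPa.

177.43


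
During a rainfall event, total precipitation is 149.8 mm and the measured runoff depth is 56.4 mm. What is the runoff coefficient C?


The runoff coefficient C = runoff depth / rainfall depth.
C = 56.4 / 149.8
  = 0.3765.

0.3765


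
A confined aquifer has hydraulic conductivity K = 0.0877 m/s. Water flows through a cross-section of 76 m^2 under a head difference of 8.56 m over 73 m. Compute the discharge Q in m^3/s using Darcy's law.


Darcy's law: Q = K * A * i, where i = dh/L.
Hydraulic gradient i = 8.56 / 73 = 0.11726.
Q = 0.0877 * 76 * 0.11726
  = 0.7816 m^3/s.

0.7816


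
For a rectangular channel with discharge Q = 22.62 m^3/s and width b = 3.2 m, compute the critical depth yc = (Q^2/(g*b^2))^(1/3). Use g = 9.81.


Using yc = (Q^2 / (g * b^2))^(1/3):
Q^2 = 22.62^2 = 511.66.
g * b^2 = 9.81 * 3.2^2 = 9.81 * 10.24 = 100.45.
Q^2 / (g*b^2) = 511.66 / 100.45 = 5.0937.
yc = 5.0937^(1/3) = 1.7206 m.

1.7206


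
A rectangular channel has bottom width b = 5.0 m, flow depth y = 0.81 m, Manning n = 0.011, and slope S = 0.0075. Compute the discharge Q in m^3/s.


For a rectangular channel, the cross-sectional area A = b * y = 5.0 * 0.81 = 4.05 m^2.
The wetted perimeter P = b + 2y = 5.0 + 2*0.81 = 6.62 m.
Hydraulic radius R = A/P = 4.05/6.62 = 0.6118 m.
Velocity V = (1/n)*R^(2/3)*S^(1/2) = (1/0.011)*0.6118^(2/3)*0.0075^(1/2) = 5.6737 m/s.
Discharge Q = A * V = 4.05 * 5.6737 = 22.979 m^3/s.

22.979


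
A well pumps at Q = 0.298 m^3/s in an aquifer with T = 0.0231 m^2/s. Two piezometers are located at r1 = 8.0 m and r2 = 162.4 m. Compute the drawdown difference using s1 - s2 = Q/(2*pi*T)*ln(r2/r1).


Thiem equation: s1 - s2 = Q/(2*pi*T) * ln(r2/r1).
ln(r2/r1) = ln(162.4/8.0) = 3.0106.
Q/(2*pi*T) = 0.298 / (2*pi*0.0231) = 0.298 / 0.1451 = 2.0532.
s1 - s2 = 2.0532 * 3.0106 = 6.1813 m.

6.1813


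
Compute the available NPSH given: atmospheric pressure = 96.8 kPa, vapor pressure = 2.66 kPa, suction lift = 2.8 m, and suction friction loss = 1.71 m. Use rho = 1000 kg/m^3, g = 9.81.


NPSHa = p_atm/(rho*g) - z_s - hf_s - p_vap/(rho*g).
p_atm/(rho*g) = 96.8*1000 / (1000*9.81) = 9.867 m.
p_vap/(rho*g) = 2.66*1000 / (1000*9.81) = 0.271 m.
NPSHa = 9.867 - 2.8 - 1.71 - 0.271
      = 5.09 m.

5.09


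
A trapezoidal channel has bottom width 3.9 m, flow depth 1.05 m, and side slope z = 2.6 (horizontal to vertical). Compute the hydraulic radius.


For a trapezoidal section with side slope z:
A = (b + z*y)*y = (3.9 + 2.6*1.05)*1.05 = 6.962 m^2.
P = b + 2*y*sqrt(1 + z^2) = 3.9 + 2*1.05*sqrt(1 + 2.6^2) = 9.75 m.
R = A/P = 6.962 / 9.75 = 0.714 m.

0.714


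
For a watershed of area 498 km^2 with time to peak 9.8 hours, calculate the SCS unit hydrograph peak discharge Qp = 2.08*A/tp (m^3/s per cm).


SCS formula: Qp = 2.08 * A / tp.
Qp = 2.08 * 498 / 9.8
   = 1035.84 / 9.8
   = 105.7 m^3/s per cm.

105.7


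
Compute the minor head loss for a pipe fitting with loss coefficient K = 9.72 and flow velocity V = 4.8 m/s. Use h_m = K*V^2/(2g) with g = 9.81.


Minor loss formula: h_m = K * V^2/(2g).
V^2 = 4.8^2 = 23.04.
V^2/(2g) = 23.04 / 19.62 = 1.1743 m.
h_m = 9.72 * 1.1743 = 11.4143 m.

11.4143


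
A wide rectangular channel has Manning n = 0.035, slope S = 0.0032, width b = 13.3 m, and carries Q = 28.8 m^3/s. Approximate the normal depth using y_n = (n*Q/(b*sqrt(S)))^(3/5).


We use the wide-channel approximation y_n = (n*Q/(b*sqrt(S)))^(3/5).
sqrt(S) = sqrt(0.0032) = 0.056569.
Numerator: n*Q = 0.035 * 28.8 = 1.008.
Denominator: b*sqrt(S) = 13.3 * 0.056569 = 0.752368.
arg = 1.3398.
y_n = 1.3398^(3/5) = 1.1918 m.

1.1918


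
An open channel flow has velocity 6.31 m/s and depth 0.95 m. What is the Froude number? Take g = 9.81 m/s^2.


The Froude number is defined as Fr = V / sqrt(g*y).
g*y = 9.81 * 0.95 = 9.3195.
sqrt(g*y) = sqrt(9.3195) = 3.0528.
Fr = 6.31 / 3.0528 = 2.067.

2.067


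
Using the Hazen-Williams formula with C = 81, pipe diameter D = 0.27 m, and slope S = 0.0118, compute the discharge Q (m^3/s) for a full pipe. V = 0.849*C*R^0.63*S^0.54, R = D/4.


For a full circular pipe, R = D/4 = 0.27/4 = 0.0675 m.
V = 0.849 * 81 * 0.0675^0.63 * 0.0118^0.54
  = 0.849 * 81 * 0.183004 * 0.090953
  = 1.1446 m/s.
Pipe area A = pi*D^2/4 = pi*0.27^2/4 = 0.0573 m^2.
Q = A * V = 0.0573 * 1.1446 = 0.0655 m^3/s.

0.0655


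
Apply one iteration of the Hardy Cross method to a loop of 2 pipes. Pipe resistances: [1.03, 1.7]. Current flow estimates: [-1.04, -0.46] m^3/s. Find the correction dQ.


Numerator terms (r*Q*|Q|): 1.03*-1.04*|-1.04| = -1.114; 1.7*-0.46*|-0.46| = -0.3597.
Sum of numerator = -1.4738.
Denominator terms (r*|Q|): 1.03*|-1.04| = 1.0712; 1.7*|-0.46| = 0.782.
2 * sum of denominator = 2 * 1.8532 = 3.7064.
dQ = --1.4738 / 3.7064 = 0.3976 m^3/s.

0.3976


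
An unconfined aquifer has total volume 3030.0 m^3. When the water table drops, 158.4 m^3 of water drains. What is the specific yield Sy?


Specific yield Sy = Volume drained / Total volume.
Sy = 158.4 / 3030.0
   = 0.0523.

0.0523


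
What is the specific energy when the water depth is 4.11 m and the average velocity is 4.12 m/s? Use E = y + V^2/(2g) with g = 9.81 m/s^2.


Specific energy E = y + V^2/(2g).
Velocity head = V^2/(2g) = 4.12^2 / (2*9.81) = 16.9744 / 19.62 = 0.8652 m.
E = 4.11 + 0.8652 = 4.9752 m.

4.9752


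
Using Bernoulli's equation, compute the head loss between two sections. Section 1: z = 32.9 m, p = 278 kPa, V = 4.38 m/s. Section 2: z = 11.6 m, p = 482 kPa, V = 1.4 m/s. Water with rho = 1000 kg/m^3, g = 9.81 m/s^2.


Total head at each section: H = z + p/(rho*g) + V^2/(2g).
H1 = 32.9 + 278*1000/(1000*9.81) + 4.38^2/(2*9.81)
   = 32.9 + 28.338 + 0.9778
   = 62.216 m.
H2 = 11.6 + 482*1000/(1000*9.81) + 1.4^2/(2*9.81)
   = 11.6 + 49.134 + 0.0999
   = 60.833 m.
h_L = H1 - H2 = 62.216 - 60.833 = 1.383 m.

1.383


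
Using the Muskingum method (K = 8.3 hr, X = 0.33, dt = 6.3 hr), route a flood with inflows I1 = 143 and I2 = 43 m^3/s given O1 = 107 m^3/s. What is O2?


Muskingum coefficients:
denom = 2*K*(1-X) + dt = 2*8.3*(1-0.33) + 6.3 = 17.422.
C0 = (dt - 2*K*X)/denom = (6.3 - 2*8.3*0.33)/17.422 = 0.0472.
C1 = (dt + 2*K*X)/denom = (6.3 + 2*8.3*0.33)/17.422 = 0.676.
C2 = (2*K*(1-X) - dt)/denom = 0.2768.
O2 = C0*I2 + C1*I1 + C2*O1
   = 0.0472*43 + 0.676*143 + 0.2768*107
   = 128.32 m^3/s.

128.32


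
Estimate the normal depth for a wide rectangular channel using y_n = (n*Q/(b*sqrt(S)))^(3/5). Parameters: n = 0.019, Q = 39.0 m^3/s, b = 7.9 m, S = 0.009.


We use the wide-channel approximation y_n = (n*Q/(b*sqrt(S)))^(3/5).
sqrt(S) = sqrt(0.009) = 0.094868.
Numerator: n*Q = 0.019 * 39.0 = 0.741.
Denominator: b*sqrt(S) = 7.9 * 0.094868 = 0.749457.
arg = 0.9887.
y_n = 0.9887^(3/5) = 0.9932 m.

0.9932


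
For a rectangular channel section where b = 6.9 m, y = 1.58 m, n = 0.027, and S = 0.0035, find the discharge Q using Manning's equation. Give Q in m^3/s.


For a rectangular channel, the cross-sectional area A = b * y = 6.9 * 1.58 = 10.9 m^2.
The wetted perimeter P = b + 2y = 6.9 + 2*1.58 = 10.06 m.
Hydraulic radius R = A/P = 10.9/10.06 = 1.0837 m.
Velocity V = (1/n)*R^(2/3)*S^(1/2) = (1/0.027)*1.0837^(2/3)*0.0035^(1/2) = 2.3118 m/s.
Discharge Q = A * V = 10.9 * 2.3118 = 25.203 m^3/s.

25.203


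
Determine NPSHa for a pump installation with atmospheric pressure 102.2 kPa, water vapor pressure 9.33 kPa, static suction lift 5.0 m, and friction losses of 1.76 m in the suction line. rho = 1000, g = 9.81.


NPSHa = p_atm/(rho*g) - z_s - hf_s - p_vap/(rho*g).
p_atm/(rho*g) = 102.2*1000 / (1000*9.81) = 10.418 m.
p_vap/(rho*g) = 9.33*1000 / (1000*9.81) = 0.951 m.
NPSHa = 10.418 - 5.0 - 1.76 - 0.951
      = 2.71 m.

2.71


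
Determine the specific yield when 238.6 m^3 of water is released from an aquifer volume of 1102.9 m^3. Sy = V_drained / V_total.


Specific yield Sy = Volume drained / Total volume.
Sy = 238.6 / 1102.9
   = 0.2163.

0.2163


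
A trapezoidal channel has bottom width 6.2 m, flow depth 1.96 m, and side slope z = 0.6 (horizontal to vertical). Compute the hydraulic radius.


For a trapezoidal section with side slope z:
A = (b + z*y)*y = (6.2 + 0.6*1.96)*1.96 = 14.457 m^2.
P = b + 2*y*sqrt(1 + z^2) = 6.2 + 2*1.96*sqrt(1 + 0.6^2) = 10.771 m.
R = A/P = 14.457 / 10.771 = 1.3422 m.

1.3422


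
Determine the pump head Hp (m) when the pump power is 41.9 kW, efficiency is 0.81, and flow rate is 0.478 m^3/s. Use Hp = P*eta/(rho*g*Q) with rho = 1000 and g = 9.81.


Pump head formula: Hp = P * eta / (rho * g * Q).
Numerator: P * eta = 41.9 * 1000 * 0.81 = 33939.0 W.
Denominator: rho * g * Q = 1000 * 9.81 * 0.478 = 4689.18.
Hp = 33939.0 / 4689.18 = 7.24 m.

7.24


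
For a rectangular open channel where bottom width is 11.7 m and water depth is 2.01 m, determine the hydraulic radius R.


For a rectangular section:
Flow area A = b * y = 11.7 * 2.01 = 23.52 m^2.
Wetted perimeter P = b + 2y = 11.7 + 2*2.01 = 15.72 m.
Hydraulic radius R = A/P = 23.52 / 15.72 = 1.496 m.

1.496


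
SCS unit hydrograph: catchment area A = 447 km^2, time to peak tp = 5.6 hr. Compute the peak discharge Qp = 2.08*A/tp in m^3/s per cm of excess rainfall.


SCS formula: Qp = 2.08 * A / tp.
Qp = 2.08 * 447 / 5.6
   = 929.76 / 5.6
   = 166.03 m^3/s per cm.

166.03


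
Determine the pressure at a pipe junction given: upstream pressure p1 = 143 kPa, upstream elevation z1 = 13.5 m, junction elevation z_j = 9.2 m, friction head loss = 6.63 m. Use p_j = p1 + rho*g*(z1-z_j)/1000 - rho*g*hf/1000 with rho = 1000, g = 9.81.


Junction pressure: p_j = p1 + rho*g*(z1 - z_j)/1000 - rho*g*hf/1000.
Elevation term = 1000*9.81*(13.5 - 9.2)/1000 = 42.183 kPa.
Friction term = 1000*9.81*6.63/1000 = 65.04 kPa.
p_j = 143 + 42.183 - 65.04 = 120.14 kPa.

120.14


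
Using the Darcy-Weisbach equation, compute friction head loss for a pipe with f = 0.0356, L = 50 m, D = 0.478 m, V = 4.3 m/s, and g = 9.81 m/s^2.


Darcy-Weisbach equation: h_f = f * (L/D) * V^2/(2g).
f * L/D = 0.0356 * 50/0.478 = 3.7238.
V^2/(2g) = 4.3^2 / (2*9.81) = 18.49 / 19.62 = 0.9424 m.
h_f = 3.7238 * 0.9424 = 3.509 m.

3.509


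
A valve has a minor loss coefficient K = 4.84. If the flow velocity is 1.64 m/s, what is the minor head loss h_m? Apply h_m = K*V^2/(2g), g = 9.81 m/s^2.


Minor loss formula: h_m = K * V^2/(2g).
V^2 = 1.64^2 = 2.6896.
V^2/(2g) = 2.6896 / 19.62 = 0.1371 m.
h_m = 4.84 * 0.1371 = 0.6635 m.

0.6635


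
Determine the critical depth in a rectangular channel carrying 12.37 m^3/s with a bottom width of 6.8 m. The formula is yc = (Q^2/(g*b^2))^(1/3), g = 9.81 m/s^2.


Using yc = (Q^2 / (g * b^2))^(1/3):
Q^2 = 12.37^2 = 153.02.
g * b^2 = 9.81 * 6.8^2 = 9.81 * 46.24 = 453.61.
Q^2 / (g*b^2) = 153.02 / 453.61 = 0.3373.
yc = 0.3373^(1/3) = 0.6961 m.

0.6961


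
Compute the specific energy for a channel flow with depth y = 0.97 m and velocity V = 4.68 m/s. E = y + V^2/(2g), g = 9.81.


Specific energy E = y + V^2/(2g).
Velocity head = V^2/(2g) = 4.68^2 / (2*9.81) = 21.9024 / 19.62 = 1.1163 m.
E = 0.97 + 1.1163 = 2.0863 m.

2.0863


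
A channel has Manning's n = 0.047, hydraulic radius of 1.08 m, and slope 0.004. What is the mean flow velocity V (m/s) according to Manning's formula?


Manning's equation gives V = (1/n) * R^(2/3) * S^(1/2).
First, compute R^(2/3) = 1.08^(2/3) = 1.0526.
Next, S^(1/2) = 0.004^(1/2) = 0.063246.
Then 1/n = 1/0.047 = 21.28.
V = 21.28 * 1.0526 * 0.063246 = 1.4165 m/s.

1.4165


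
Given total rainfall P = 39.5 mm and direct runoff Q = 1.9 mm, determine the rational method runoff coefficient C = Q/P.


The runoff coefficient C = runoff depth / rainfall depth.
C = 1.9 / 39.5
  = 0.0481.

0.0481


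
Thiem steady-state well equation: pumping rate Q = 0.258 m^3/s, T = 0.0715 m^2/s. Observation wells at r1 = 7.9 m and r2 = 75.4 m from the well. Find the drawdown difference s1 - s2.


Thiem equation: s1 - s2 = Q/(2*pi*T) * ln(r2/r1).
ln(r2/r1) = ln(75.4/7.9) = 2.2559.
Q/(2*pi*T) = 0.258 / (2*pi*0.0715) = 0.258 / 0.4492 = 0.5743.
s1 - s2 = 0.5743 * 2.2559 = 1.2956 m.

1.2956


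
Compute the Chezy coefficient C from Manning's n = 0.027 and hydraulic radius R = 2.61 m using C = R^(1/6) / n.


The Chezy coefficient relates to Manning's n through C = R^(1/6) / n.
R^(1/6) = 2.61^(1/6) = 1.173384.
C = 1.173384 / 0.027 = 43.46 m^(1/2)/s.

43.46


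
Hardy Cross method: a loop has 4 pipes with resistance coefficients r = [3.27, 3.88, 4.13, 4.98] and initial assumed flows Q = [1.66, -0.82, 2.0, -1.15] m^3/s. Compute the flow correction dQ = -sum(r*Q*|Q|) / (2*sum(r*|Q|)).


Numerator terms (r*Q*|Q|): 3.27*1.66*|1.66| = 9.0108; 3.88*-0.82*|-0.82| = -2.6089; 4.13*2.0*|2.0| = 16.52; 4.98*-1.15*|-1.15| = -6.5861.
Sum of numerator = 16.3358.
Denominator terms (r*|Q|): 3.27*|1.66| = 5.4282; 3.88*|-0.82| = 3.1816; 4.13*|2.0| = 8.26; 4.98*|-1.15| = 5.727.
2 * sum of denominator = 2 * 22.5968 = 45.1936.
dQ = -16.3358 / 45.1936 = -0.3615 m^3/s.

-0.3615


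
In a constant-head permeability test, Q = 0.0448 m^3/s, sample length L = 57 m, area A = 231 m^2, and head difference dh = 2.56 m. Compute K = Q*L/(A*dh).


From K = Q*L / (A*dh):
Numerator: Q*L = 0.0448 * 57 = 2.5536.
Denominator: A*dh = 231 * 2.56 = 591.36.
K = 2.5536 / 591.36 = 0.004318 m/s.

0.004318


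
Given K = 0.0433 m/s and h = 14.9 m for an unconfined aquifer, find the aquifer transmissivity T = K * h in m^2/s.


Transmissivity is defined as T = K * h.
T = 0.0433 * 14.9
  = 0.6452 m^2/s.

0.6452


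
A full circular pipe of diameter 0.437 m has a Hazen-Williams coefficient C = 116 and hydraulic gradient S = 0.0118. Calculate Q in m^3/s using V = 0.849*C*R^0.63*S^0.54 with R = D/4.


For a full circular pipe, R = D/4 = 0.437/4 = 0.1092 m.
V = 0.849 * 116 * 0.1092^0.63 * 0.0118^0.54
  = 0.849 * 116 * 0.247859 * 0.090953
  = 2.2202 m/s.
Pipe area A = pi*D^2/4 = pi*0.437^2/4 = 0.15 m^2.
Q = A * V = 0.15 * 2.2202 = 0.333 m^3/s.

0.333


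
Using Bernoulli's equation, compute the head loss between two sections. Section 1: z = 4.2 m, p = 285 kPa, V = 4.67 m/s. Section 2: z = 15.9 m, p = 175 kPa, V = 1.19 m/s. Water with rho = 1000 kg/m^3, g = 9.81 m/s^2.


Total head at each section: H = z + p/(rho*g) + V^2/(2g).
H1 = 4.2 + 285*1000/(1000*9.81) + 4.67^2/(2*9.81)
   = 4.2 + 29.052 + 1.1116
   = 34.364 m.
H2 = 15.9 + 175*1000/(1000*9.81) + 1.19^2/(2*9.81)
   = 15.9 + 17.839 + 0.0722
   = 33.811 m.
h_L = H1 - H2 = 34.364 - 33.811 = 0.552 m.

0.552


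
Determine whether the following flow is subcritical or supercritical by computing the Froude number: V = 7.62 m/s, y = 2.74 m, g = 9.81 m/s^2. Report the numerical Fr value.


The Froude number is defined as Fr = V / sqrt(g*y).
g*y = 9.81 * 2.74 = 26.8794.
sqrt(g*y) = sqrt(26.8794) = 5.1845.
Fr = 7.62 / 5.1845 = 1.4698.
Since Fr > 1, the flow is supercritical.

1.4698


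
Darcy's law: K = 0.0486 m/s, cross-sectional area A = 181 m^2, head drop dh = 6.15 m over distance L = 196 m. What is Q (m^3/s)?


Darcy's law: Q = K * A * i, where i = dh/L.
Hydraulic gradient i = 6.15 / 196 = 0.031378.
Q = 0.0486 * 181 * 0.031378
  = 0.276 m^3/s.

0.276


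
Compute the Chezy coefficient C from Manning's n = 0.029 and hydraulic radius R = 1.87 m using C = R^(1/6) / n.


The Chezy coefficient relates to Manning's n through C = R^(1/6) / n.
R^(1/6) = 1.87^(1/6) = 1.109959.
C = 1.109959 / 0.029 = 38.27 m^(1/2)/s.

38.27


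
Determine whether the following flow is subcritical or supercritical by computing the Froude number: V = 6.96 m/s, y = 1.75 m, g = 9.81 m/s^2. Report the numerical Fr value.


The Froude number is defined as Fr = V / sqrt(g*y).
g*y = 9.81 * 1.75 = 17.1675.
sqrt(g*y) = sqrt(17.1675) = 4.1434.
Fr = 6.96 / 4.1434 = 1.6798.
Since Fr > 1, the flow is supercritical.

1.6798


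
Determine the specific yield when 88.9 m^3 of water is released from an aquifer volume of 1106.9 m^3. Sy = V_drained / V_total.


Specific yield Sy = Volume drained / Total volume.
Sy = 88.9 / 1106.9
   = 0.0803.

0.0803


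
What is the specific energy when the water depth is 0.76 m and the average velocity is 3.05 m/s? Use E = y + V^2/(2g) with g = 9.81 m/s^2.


Specific energy E = y + V^2/(2g).
Velocity head = V^2/(2g) = 3.05^2 / (2*9.81) = 9.3025 / 19.62 = 0.4741 m.
E = 0.76 + 0.4741 = 1.2341 m.

1.2341


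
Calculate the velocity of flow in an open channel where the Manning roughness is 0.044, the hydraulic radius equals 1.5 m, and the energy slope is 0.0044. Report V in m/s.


Manning's equation gives V = (1/n) * R^(2/3) * S^(1/2).
First, compute R^(2/3) = 1.5^(2/3) = 1.3104.
Next, S^(1/2) = 0.0044^(1/2) = 0.066332.
Then 1/n = 1/0.044 = 22.73.
V = 22.73 * 1.3104 * 0.066332 = 1.9755 m/s.

1.9755


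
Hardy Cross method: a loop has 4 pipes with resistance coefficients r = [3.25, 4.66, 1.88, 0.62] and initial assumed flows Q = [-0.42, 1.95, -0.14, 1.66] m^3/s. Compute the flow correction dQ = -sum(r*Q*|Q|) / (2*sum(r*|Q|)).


Numerator terms (r*Q*|Q|): 3.25*-0.42*|-0.42| = -0.5733; 4.66*1.95*|1.95| = 17.7196; 1.88*-0.14*|-0.14| = -0.0368; 0.62*1.66*|1.66| = 1.7085.
Sum of numerator = 18.818.
Denominator terms (r*|Q|): 3.25*|-0.42| = 1.365; 4.66*|1.95| = 9.087; 1.88*|-0.14| = 0.2632; 0.62*|1.66| = 1.0292.
2 * sum of denominator = 2 * 11.7444 = 23.4888.
dQ = -18.818 / 23.4888 = -0.8011 m^3/s.

-0.8011


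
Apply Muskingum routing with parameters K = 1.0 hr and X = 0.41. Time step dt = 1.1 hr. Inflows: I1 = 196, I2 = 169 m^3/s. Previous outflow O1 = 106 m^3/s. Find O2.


Muskingum coefficients:
denom = 2*K*(1-X) + dt = 2*1.0*(1-0.41) + 1.1 = 2.28.
C0 = (dt - 2*K*X)/denom = (1.1 - 2*1.0*0.41)/2.28 = 0.1228.
C1 = (dt + 2*K*X)/denom = (1.1 + 2*1.0*0.41)/2.28 = 0.8421.
C2 = (2*K*(1-X) - dt)/denom = 0.0351.
O2 = C0*I2 + C1*I1 + C2*O1
   = 0.1228*169 + 0.8421*196 + 0.0351*106
   = 189.53 m^3/s.

189.53


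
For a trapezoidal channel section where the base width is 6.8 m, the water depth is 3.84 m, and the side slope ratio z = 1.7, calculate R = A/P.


For a trapezoidal section with side slope z:
A = (b + z*y)*y = (6.8 + 1.7*3.84)*3.84 = 51.18 m^2.
P = b + 2*y*sqrt(1 + z^2) = 6.8 + 2*3.84*sqrt(1 + 1.7^2) = 21.947 m.
R = A/P = 51.18 / 21.947 = 2.3319 m.

2.3319


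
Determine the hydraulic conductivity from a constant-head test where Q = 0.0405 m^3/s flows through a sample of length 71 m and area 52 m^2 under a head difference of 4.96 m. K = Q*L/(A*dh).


From K = Q*L / (A*dh):
Numerator: Q*L = 0.0405 * 71 = 2.8755.
Denominator: A*dh = 52 * 4.96 = 257.92.
K = 2.8755 / 257.92 = 0.011149 m/s.

0.011149


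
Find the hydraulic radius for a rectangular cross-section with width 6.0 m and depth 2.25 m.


For a rectangular section:
Flow area A = b * y = 6.0 * 2.25 = 13.5 m^2.
Wetted perimeter P = b + 2y = 6.0 + 2*2.25 = 10.5 m.
Hydraulic radius R = A/P = 13.5 / 10.5 = 1.2857 m.

1.2857


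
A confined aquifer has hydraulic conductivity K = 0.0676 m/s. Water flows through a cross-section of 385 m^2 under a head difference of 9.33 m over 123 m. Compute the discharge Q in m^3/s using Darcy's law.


Darcy's law: Q = K * A * i, where i = dh/L.
Hydraulic gradient i = 9.33 / 123 = 0.075854.
Q = 0.0676 * 385 * 0.075854
  = 1.9742 m^3/s.

1.9742


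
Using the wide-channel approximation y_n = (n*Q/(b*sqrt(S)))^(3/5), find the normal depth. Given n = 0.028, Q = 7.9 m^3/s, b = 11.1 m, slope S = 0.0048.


We use the wide-channel approximation y_n = (n*Q/(b*sqrt(S)))^(3/5).
sqrt(S) = sqrt(0.0048) = 0.069282.
Numerator: n*Q = 0.028 * 7.9 = 0.2212.
Denominator: b*sqrt(S) = 11.1 * 0.069282 = 0.76903.
arg = 0.2876.
y_n = 0.2876^(3/5) = 0.4735 m.

0.4735


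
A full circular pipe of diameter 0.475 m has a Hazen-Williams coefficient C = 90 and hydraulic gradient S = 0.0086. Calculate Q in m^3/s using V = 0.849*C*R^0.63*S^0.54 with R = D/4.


For a full circular pipe, R = D/4 = 0.475/4 = 0.1187 m.
V = 0.849 * 90 * 0.1187^0.63 * 0.0086^0.54
  = 0.849 * 90 * 0.261228 * 0.076671
  = 1.5304 m/s.
Pipe area A = pi*D^2/4 = pi*0.475^2/4 = 0.1772 m^2.
Q = A * V = 0.1772 * 1.5304 = 0.2712 m^3/s.

0.2712


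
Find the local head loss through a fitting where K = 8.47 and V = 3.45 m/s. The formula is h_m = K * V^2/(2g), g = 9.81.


Minor loss formula: h_m = K * V^2/(2g).
V^2 = 3.45^2 = 11.9025.
V^2/(2g) = 11.9025 / 19.62 = 0.6067 m.
h_m = 8.47 * 0.6067 = 5.1383 m.

5.1383


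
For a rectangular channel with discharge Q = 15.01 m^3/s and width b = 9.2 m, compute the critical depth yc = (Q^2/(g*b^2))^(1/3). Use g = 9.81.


Using yc = (Q^2 / (g * b^2))^(1/3):
Q^2 = 15.01^2 = 225.3.
g * b^2 = 9.81 * 9.2^2 = 9.81 * 84.64 = 830.32.
Q^2 / (g*b^2) = 225.3 / 830.32 = 0.2713.
yc = 0.2713^(1/3) = 0.6474 m.

0.6474


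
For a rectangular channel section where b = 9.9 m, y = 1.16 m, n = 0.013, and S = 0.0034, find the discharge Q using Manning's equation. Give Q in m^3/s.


For a rectangular channel, the cross-sectional area A = b * y = 9.9 * 1.16 = 11.48 m^2.
The wetted perimeter P = b + 2y = 9.9 + 2*1.16 = 12.22 m.
Hydraulic radius R = A/P = 11.48/12.22 = 0.9398 m.
Velocity V = (1/n)*R^(2/3)*S^(1/2) = (1/0.013)*0.9398^(2/3)*0.0034^(1/2) = 4.3034 m/s.
Discharge Q = A * V = 11.48 * 4.3034 = 49.42 m^3/s.

49.42


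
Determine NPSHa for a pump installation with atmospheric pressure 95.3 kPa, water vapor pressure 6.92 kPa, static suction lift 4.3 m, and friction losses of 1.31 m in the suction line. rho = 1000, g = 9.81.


NPSHa = p_atm/(rho*g) - z_s - hf_s - p_vap/(rho*g).
p_atm/(rho*g) = 95.3*1000 / (1000*9.81) = 9.715 m.
p_vap/(rho*g) = 6.92*1000 / (1000*9.81) = 0.705 m.
NPSHa = 9.715 - 4.3 - 1.31 - 0.705
      = 3.4 m.

3.4


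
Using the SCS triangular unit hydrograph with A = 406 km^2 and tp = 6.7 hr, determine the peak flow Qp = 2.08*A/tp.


SCS formula: Qp = 2.08 * A / tp.
Qp = 2.08 * 406 / 6.7
   = 844.48 / 6.7
   = 126.04 m^3/s per cm.

126.04


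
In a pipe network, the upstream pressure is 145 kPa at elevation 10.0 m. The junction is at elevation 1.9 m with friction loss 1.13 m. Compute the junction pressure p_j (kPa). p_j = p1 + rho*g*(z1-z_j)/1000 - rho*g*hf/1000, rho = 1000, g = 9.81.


Junction pressure: p_j = p1 + rho*g*(z1 - z_j)/1000 - rho*g*hf/1000.
Elevation term = 1000*9.81*(10.0 - 1.9)/1000 = 79.461 kPa.
Friction term = 1000*9.81*1.13/1000 = 11.085 kPa.
p_j = 145 + 79.461 - 11.085 = 213.38 kPa.

213.38


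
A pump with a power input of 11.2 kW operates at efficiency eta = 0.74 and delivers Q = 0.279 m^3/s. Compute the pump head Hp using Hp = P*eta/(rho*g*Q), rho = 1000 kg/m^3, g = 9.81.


Pump head formula: Hp = P * eta / (rho * g * Q).
Numerator: P * eta = 11.2 * 1000 * 0.74 = 8288.0 W.
Denominator: rho * g * Q = 1000 * 9.81 * 0.279 = 2736.99.
Hp = 8288.0 / 2736.99 = 3.03 m.

3.03


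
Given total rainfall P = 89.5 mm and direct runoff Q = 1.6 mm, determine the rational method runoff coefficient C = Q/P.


The runoff coefficient C = runoff depth / rainfall depth.
C = 1.6 / 89.5
  = 0.0179.

0.0179


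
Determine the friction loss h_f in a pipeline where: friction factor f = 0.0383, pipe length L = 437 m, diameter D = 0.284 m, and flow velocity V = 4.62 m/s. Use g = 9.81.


Darcy-Weisbach equation: h_f = f * (L/D) * V^2/(2g).
f * L/D = 0.0383 * 437/0.284 = 58.9335.
V^2/(2g) = 4.62^2 / (2*9.81) = 21.3444 / 19.62 = 1.0879 m.
h_f = 58.9335 * 1.0879 = 64.113 m.

64.113


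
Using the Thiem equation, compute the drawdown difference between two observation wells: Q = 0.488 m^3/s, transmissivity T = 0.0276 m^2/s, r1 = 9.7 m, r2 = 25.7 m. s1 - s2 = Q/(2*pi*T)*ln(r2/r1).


Thiem equation: s1 - s2 = Q/(2*pi*T) * ln(r2/r1).
ln(r2/r1) = ln(25.7/9.7) = 0.9744.
Q/(2*pi*T) = 0.488 / (2*pi*0.0276) = 0.488 / 0.1734 = 2.814.
s1 - s2 = 2.814 * 0.9744 = 2.7419 m.

2.7419


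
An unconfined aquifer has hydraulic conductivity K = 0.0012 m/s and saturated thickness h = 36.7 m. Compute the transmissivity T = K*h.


Transmissivity is defined as T = K * h.
T = 0.0012 * 36.7
  = 0.044 m^2/s.

0.044


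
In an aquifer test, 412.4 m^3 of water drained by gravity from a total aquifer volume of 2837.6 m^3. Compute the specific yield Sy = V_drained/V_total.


Specific yield Sy = Volume drained / Total volume.
Sy = 412.4 / 2837.6
   = 0.1453.

0.1453


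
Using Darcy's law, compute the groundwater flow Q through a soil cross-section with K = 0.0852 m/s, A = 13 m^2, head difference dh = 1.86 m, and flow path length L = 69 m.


Darcy's law: Q = K * A * i, where i = dh/L.
Hydraulic gradient i = 1.86 / 69 = 0.026957.
Q = 0.0852 * 13 * 0.026957
  = 0.0299 m^3/s.

0.0299


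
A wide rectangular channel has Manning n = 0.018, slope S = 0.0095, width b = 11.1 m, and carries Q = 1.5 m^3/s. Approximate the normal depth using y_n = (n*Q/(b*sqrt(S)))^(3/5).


We use the wide-channel approximation y_n = (n*Q/(b*sqrt(S)))^(3/5).
sqrt(S) = sqrt(0.0095) = 0.097468.
Numerator: n*Q = 0.018 * 1.5 = 0.027.
Denominator: b*sqrt(S) = 11.1 * 0.097468 = 1.081895.
arg = 0.025.
y_n = 0.025^(3/5) = 0.1092 m.

0.1092


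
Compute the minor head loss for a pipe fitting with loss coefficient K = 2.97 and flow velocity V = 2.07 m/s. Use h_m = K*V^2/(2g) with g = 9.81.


Minor loss formula: h_m = K * V^2/(2g).
V^2 = 2.07^2 = 4.2849.
V^2/(2g) = 4.2849 / 19.62 = 0.2184 m.
h_m = 2.97 * 0.2184 = 0.6486 m.

0.6486


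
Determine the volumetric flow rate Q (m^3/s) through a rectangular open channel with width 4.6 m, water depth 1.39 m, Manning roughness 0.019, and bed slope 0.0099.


For a rectangular channel, the cross-sectional area A = b * y = 4.6 * 1.39 = 6.39 m^2.
The wetted perimeter P = b + 2y = 4.6 + 2*1.39 = 7.38 m.
Hydraulic radius R = A/P = 6.39/7.38 = 0.8664 m.
Velocity V = (1/n)*R^(2/3)*S^(1/2) = (1/0.019)*0.8664^(2/3)*0.0099^(1/2) = 4.7593 m/s.
Discharge Q = A * V = 6.39 * 4.7593 = 30.431 m^3/s.

30.431


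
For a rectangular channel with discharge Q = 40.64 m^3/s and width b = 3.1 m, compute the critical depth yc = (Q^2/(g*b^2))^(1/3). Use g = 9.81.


Using yc = (Q^2 / (g * b^2))^(1/3):
Q^2 = 40.64^2 = 1651.61.
g * b^2 = 9.81 * 3.1^2 = 9.81 * 9.61 = 94.27.
Q^2 / (g*b^2) = 1651.61 / 94.27 = 17.52.
yc = 17.52^(1/3) = 2.5972 m.

2.5972


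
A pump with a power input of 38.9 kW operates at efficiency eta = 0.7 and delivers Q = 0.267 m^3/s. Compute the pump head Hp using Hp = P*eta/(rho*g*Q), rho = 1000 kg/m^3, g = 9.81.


Pump head formula: Hp = P * eta / (rho * g * Q).
Numerator: P * eta = 38.9 * 1000 * 0.7 = 27230.0 W.
Denominator: rho * g * Q = 1000 * 9.81 * 0.267 = 2619.27.
Hp = 27230.0 / 2619.27 = 10.4 m.

10.4


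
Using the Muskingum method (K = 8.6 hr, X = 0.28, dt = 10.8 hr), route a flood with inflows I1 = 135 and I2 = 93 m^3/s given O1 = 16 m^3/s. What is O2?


Muskingum coefficients:
denom = 2*K*(1-X) + dt = 2*8.6*(1-0.28) + 10.8 = 23.184.
C0 = (dt - 2*K*X)/denom = (10.8 - 2*8.6*0.28)/23.184 = 0.2581.
C1 = (dt + 2*K*X)/denom = (10.8 + 2*8.6*0.28)/23.184 = 0.6736.
C2 = (2*K*(1-X) - dt)/denom = 0.0683.
O2 = C0*I2 + C1*I1 + C2*O1
   = 0.2581*93 + 0.6736*135 + 0.0683*16
   = 116.03 m^3/s.

116.03


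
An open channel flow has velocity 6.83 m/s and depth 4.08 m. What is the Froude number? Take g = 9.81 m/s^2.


The Froude number is defined as Fr = V / sqrt(g*y).
g*y = 9.81 * 4.08 = 40.0248.
sqrt(g*y) = sqrt(40.0248) = 6.3265.
Fr = 6.83 / 6.3265 = 1.0796.

1.0796


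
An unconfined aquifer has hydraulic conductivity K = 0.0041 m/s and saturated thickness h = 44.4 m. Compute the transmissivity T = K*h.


Transmissivity is defined as T = K * h.
T = 0.0041 * 44.4
  = 0.182 m^2/s.

0.182


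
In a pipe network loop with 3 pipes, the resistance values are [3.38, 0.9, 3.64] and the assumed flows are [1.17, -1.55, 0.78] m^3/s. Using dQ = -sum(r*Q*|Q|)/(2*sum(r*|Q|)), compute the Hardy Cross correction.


Numerator terms (r*Q*|Q|): 3.38*1.17*|1.17| = 4.6269; 0.9*-1.55*|-1.55| = -2.1623; 3.64*0.78*|0.78| = 2.2146.
Sum of numerator = 4.6792.
Denominator terms (r*|Q|): 3.38*|1.17| = 3.9546; 0.9*|-1.55| = 1.395; 3.64*|0.78| = 2.8392.
2 * sum of denominator = 2 * 8.1888 = 16.3776.
dQ = -4.6792 / 16.3776 = -0.2857 m^3/s.

-0.2857


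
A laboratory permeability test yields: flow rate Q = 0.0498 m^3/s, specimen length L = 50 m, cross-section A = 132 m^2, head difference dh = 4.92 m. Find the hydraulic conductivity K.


From K = Q*L / (A*dh):
Numerator: Q*L = 0.0498 * 50 = 2.49.
Denominator: A*dh = 132 * 4.92 = 649.44.
K = 2.49 / 649.44 = 0.003834 m/s.

0.003834


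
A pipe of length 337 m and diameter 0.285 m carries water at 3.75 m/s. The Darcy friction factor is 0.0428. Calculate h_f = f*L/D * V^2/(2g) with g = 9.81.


Darcy-Weisbach equation: h_f = f * (L/D) * V^2/(2g).
f * L/D = 0.0428 * 337/0.285 = 50.6091.
V^2/(2g) = 3.75^2 / (2*9.81) = 14.0625 / 19.62 = 0.7167 m.
h_f = 50.6091 * 0.7167 = 36.274 m.

36.274


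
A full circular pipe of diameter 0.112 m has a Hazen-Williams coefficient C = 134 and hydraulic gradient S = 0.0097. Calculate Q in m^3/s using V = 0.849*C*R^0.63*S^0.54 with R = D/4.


For a full circular pipe, R = D/4 = 0.112/4 = 0.028 m.
V = 0.849 * 134 * 0.028^0.63 * 0.0097^0.54
  = 0.849 * 134 * 0.105126 * 0.081819
  = 0.9785 m/s.
Pipe area A = pi*D^2/4 = pi*0.112^2/4 = 0.0099 m^2.
Q = A * V = 0.0099 * 0.9785 = 0.0096 m^3/s.

0.0096


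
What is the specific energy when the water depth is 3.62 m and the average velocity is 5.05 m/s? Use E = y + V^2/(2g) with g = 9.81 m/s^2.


Specific energy E = y + V^2/(2g).
Velocity head = V^2/(2g) = 5.05^2 / (2*9.81) = 25.5025 / 19.62 = 1.2998 m.
E = 3.62 + 1.2998 = 4.9198 m.

4.9198


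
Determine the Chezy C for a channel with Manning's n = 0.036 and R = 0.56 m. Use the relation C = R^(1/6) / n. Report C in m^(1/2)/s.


The Chezy coefficient relates to Manning's n through C = R^(1/6) / n.
R^(1/6) = 0.56^(1/6) = 0.907886.
C = 0.907886 / 0.036 = 25.22 m^(1/2)/s.

25.22


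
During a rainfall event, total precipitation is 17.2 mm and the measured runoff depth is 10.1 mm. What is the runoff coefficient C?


The runoff coefficient C = runoff depth / rainfall depth.
C = 10.1 / 17.2
  = 0.5872.

0.5872


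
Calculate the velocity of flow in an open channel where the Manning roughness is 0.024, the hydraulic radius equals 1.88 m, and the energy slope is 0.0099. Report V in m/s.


Manning's equation gives V = (1/n) * R^(2/3) * S^(1/2).
First, compute R^(2/3) = 1.88^(2/3) = 1.5233.
Next, S^(1/2) = 0.0099^(1/2) = 0.099499.
Then 1/n = 1/0.024 = 41.67.
V = 41.67 * 1.5233 * 0.099499 = 6.3151 m/s.

6.3151
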